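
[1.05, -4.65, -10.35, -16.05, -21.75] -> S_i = 1.05 + -5.70*i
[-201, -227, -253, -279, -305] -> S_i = -201 + -26*i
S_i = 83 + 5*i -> [83, 88, 93, 98, 103]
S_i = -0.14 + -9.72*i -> [-0.14, -9.86, -19.58, -29.3, -39.02]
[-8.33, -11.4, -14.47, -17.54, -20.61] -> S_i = -8.33 + -3.07*i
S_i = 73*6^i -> [73, 438, 2628, 15768, 94608]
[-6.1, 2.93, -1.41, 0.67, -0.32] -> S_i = -6.10*(-0.48)^i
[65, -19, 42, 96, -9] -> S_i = Random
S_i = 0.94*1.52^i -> [0.94, 1.43, 2.17, 3.3, 5.02]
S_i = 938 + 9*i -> [938, 947, 956, 965, 974]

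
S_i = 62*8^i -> [62, 496, 3968, 31744, 253952]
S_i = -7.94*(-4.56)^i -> [-7.94, 36.21, -165.1, 752.86, -3433.05]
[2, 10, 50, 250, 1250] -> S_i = 2*5^i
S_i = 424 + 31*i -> [424, 455, 486, 517, 548]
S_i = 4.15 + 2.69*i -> [4.15, 6.84, 9.53, 12.22, 14.91]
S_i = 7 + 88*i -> [7, 95, 183, 271, 359]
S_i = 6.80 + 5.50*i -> [6.8, 12.3, 17.8, 23.3, 28.8]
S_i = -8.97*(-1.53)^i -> [-8.97, 13.72, -21.0, 32.13, -49.15]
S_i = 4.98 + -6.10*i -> [4.98, -1.12, -7.22, -13.32, -19.42]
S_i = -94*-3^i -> [-94, 282, -846, 2538, -7614]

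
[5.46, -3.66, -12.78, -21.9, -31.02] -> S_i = 5.46 + -9.12*i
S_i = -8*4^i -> [-8, -32, -128, -512, -2048]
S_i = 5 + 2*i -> [5, 7, 9, 11, 13]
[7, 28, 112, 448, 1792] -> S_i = 7*4^i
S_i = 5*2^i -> [5, 10, 20, 40, 80]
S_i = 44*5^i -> [44, 220, 1100, 5500, 27500]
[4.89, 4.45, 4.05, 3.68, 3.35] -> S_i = 4.89*0.91^i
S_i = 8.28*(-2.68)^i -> [8.28, -22.19, 59.47, -159.38, 427.14]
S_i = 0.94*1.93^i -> [0.94, 1.81, 3.5, 6.76, 13.04]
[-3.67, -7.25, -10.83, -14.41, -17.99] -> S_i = -3.67 + -3.58*i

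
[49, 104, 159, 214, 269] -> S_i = 49 + 55*i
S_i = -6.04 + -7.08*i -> [-6.04, -13.12, -20.2, -27.28, -34.36]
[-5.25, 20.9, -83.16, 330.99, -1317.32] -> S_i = -5.25*(-3.98)^i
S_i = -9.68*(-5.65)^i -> [-9.68, 54.69, -309.01, 1745.91, -9864.37]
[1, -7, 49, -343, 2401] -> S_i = 1*-7^i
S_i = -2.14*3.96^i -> [-2.14, -8.47, -33.56, -132.89, -526.25]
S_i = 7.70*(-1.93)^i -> [7.7, -14.86, 28.68, -55.36, 106.84]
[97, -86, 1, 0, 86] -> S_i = Random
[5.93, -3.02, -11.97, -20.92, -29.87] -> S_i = 5.93 + -8.95*i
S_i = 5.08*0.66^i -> [5.08, 3.35, 2.21, 1.46, 0.96]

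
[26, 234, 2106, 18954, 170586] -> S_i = 26*9^i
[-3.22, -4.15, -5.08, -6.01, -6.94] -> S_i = -3.22 + -0.93*i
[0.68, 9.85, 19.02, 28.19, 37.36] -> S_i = 0.68 + 9.17*i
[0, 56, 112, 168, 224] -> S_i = 0 + 56*i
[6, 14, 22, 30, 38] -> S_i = 6 + 8*i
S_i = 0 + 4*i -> [0, 4, 8, 12, 16]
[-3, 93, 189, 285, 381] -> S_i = -3 + 96*i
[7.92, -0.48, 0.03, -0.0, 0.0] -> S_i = 7.92*(-0.06)^i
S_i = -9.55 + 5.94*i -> [-9.55, -3.61, 2.33, 8.27, 14.21]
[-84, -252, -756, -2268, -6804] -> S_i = -84*3^i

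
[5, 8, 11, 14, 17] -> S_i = 5 + 3*i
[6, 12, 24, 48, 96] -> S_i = 6*2^i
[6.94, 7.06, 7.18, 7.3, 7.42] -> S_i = 6.94 + 0.12*i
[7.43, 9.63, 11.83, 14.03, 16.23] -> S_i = 7.43 + 2.20*i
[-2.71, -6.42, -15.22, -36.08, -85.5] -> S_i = -2.71*2.37^i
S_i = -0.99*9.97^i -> [-0.99, -9.87, -98.41, -981.12, -9781.73]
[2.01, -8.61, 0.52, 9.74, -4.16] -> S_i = Random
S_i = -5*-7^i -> [-5, 35, -245, 1715, -12005]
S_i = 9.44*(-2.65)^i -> [9.44, -25.02, 66.29, -175.67, 465.54]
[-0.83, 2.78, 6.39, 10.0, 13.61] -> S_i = -0.83 + 3.61*i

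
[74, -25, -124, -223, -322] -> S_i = 74 + -99*i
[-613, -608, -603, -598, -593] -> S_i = -613 + 5*i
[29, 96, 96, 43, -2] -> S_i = Random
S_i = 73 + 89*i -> [73, 162, 251, 340, 429]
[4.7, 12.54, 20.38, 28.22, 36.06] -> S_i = 4.70 + 7.84*i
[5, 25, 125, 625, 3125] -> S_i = 5*5^i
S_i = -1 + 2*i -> [-1, 1, 3, 5, 7]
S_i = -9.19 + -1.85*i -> [-9.19, -11.04, -12.89, -14.74, -16.59]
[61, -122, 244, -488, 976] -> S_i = 61*-2^i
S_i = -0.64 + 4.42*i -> [-0.64, 3.78, 8.2, 12.62, 17.04]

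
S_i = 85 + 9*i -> [85, 94, 103, 112, 121]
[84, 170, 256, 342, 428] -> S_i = 84 + 86*i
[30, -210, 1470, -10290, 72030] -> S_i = 30*-7^i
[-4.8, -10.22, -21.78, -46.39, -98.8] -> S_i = -4.80*2.13^i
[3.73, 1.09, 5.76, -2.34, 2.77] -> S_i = Random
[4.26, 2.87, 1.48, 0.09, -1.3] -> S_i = 4.26 + -1.39*i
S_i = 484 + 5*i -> [484, 489, 494, 499, 504]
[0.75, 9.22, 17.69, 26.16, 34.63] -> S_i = 0.75 + 8.47*i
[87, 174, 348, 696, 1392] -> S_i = 87*2^i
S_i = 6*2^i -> [6, 12, 24, 48, 96]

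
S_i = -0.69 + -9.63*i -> [-0.69, -10.32, -19.95, -29.58, -39.21]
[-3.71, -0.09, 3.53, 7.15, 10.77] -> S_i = -3.71 + 3.62*i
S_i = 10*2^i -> [10, 20, 40, 80, 160]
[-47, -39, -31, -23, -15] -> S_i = -47 + 8*i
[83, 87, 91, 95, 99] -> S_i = 83 + 4*i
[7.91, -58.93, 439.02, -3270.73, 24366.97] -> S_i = 7.91*(-7.45)^i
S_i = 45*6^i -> [45, 270, 1620, 9720, 58320]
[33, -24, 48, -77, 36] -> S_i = Random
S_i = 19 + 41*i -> [19, 60, 101, 142, 183]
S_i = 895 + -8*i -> [895, 887, 879, 871, 863]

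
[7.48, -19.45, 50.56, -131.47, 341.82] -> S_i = 7.48*(-2.60)^i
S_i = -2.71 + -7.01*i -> [-2.71, -9.72, -16.73, -23.74, -30.75]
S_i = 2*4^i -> [2, 8, 32, 128, 512]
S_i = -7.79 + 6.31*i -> [-7.79, -1.48, 4.83, 11.14, 17.45]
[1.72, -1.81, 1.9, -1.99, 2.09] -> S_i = 1.72*(-1.05)^i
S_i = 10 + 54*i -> [10, 64, 118, 172, 226]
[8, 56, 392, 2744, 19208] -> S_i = 8*7^i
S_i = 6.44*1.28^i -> [6.44, 8.24, 10.55, 13.51, 17.29]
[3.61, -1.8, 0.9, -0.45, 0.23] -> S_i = 3.61*(-0.50)^i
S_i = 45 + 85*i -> [45, 130, 215, 300, 385]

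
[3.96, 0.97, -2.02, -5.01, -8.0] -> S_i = 3.96 + -2.99*i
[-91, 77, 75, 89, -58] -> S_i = Random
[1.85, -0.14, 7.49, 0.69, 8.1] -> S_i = Random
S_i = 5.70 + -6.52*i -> [5.7, -0.82, -7.34, -13.86, -20.38]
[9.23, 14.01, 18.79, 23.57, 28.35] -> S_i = 9.23 + 4.78*i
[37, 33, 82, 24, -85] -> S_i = Random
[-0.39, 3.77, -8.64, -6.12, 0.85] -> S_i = Random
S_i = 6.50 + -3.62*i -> [6.5, 2.88, -0.74, -4.36, -7.98]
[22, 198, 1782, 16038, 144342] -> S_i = 22*9^i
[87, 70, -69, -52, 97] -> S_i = Random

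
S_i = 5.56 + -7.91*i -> [5.56, -2.35, -10.26, -18.17, -26.08]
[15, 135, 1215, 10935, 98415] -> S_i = 15*9^i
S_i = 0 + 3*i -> [0, 3, 6, 9, 12]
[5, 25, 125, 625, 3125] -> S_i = 5*5^i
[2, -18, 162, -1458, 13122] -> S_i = 2*-9^i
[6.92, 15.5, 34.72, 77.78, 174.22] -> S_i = 6.92*2.24^i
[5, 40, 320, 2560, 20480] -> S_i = 5*8^i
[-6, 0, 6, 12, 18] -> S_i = -6 + 6*i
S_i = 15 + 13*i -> [15, 28, 41, 54, 67]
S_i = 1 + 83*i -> [1, 84, 167, 250, 333]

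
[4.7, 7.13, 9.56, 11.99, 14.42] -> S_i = 4.70 + 2.43*i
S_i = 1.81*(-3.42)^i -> [1.81, -6.19, 21.17, -72.4, 247.62]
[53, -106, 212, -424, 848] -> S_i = 53*-2^i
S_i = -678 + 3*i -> [-678, -675, -672, -669, -666]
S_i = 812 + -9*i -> [812, 803, 794, 785, 776]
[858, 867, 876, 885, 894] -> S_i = 858 + 9*i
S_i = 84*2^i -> [84, 168, 336, 672, 1344]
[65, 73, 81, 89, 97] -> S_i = 65 + 8*i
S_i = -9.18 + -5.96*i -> [-9.18, -15.14, -21.1, -27.06, -33.02]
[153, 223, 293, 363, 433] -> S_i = 153 + 70*i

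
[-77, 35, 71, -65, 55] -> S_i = Random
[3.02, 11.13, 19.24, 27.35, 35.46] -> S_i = 3.02 + 8.11*i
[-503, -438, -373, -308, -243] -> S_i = -503 + 65*i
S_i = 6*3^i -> [6, 18, 54, 162, 486]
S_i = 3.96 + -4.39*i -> [3.96, -0.43, -4.82, -9.21, -13.6]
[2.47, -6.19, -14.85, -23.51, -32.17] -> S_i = 2.47 + -8.66*i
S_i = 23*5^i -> [23, 115, 575, 2875, 14375]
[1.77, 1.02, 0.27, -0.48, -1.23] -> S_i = 1.77 + -0.75*i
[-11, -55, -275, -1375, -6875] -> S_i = -11*5^i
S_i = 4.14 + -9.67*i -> [4.14, -5.53, -15.2, -24.87, -34.54]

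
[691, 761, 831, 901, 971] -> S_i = 691 + 70*i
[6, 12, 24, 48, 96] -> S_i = 6*2^i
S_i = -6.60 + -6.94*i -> [-6.6, -13.54, -20.48, -27.42, -34.36]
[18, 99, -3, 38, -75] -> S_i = Random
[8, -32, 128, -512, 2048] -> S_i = 8*-4^i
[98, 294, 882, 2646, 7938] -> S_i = 98*3^i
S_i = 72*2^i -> [72, 144, 288, 576, 1152]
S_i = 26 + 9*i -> [26, 35, 44, 53, 62]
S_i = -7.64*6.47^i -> [-7.64, -49.43, -319.82, -2069.22, -13387.84]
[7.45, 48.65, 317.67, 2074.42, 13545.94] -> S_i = 7.45*6.53^i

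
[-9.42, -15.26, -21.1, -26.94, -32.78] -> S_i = -9.42 + -5.84*i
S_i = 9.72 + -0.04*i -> [9.72, 9.68, 9.64, 9.6, 9.56]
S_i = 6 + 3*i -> [6, 9, 12, 15, 18]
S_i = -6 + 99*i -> [-6, 93, 192, 291, 390]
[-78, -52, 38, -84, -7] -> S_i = Random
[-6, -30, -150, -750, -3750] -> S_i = -6*5^i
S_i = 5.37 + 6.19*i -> [5.37, 11.56, 17.75, 23.94, 30.13]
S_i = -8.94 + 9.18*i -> [-8.94, 0.24, 9.42, 18.6, 27.78]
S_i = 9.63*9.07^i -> [9.63, 87.34, 792.21, 7185.35, 65171.16]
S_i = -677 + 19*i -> [-677, -658, -639, -620, -601]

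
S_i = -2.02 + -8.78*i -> [-2.02, -10.8, -19.58, -28.36, -37.14]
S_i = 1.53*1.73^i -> [1.53, 2.65, 4.58, 7.92, 13.7]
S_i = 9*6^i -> [9, 54, 324, 1944, 11664]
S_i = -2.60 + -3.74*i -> [-2.6, -6.34, -10.08, -13.82, -17.56]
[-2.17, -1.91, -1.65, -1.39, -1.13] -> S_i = -2.17 + 0.26*i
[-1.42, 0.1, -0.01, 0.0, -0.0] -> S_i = -1.42*(-0.07)^i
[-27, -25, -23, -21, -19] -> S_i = -27 + 2*i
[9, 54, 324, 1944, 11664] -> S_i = 9*6^i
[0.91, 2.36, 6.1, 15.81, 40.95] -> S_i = 0.91*2.59^i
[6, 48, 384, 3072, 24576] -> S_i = 6*8^i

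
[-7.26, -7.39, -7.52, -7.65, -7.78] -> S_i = -7.26 + -0.13*i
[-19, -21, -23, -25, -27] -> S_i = -19 + -2*i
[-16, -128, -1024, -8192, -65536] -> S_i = -16*8^i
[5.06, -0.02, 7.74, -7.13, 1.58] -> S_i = Random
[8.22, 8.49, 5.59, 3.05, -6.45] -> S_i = Random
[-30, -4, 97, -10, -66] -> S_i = Random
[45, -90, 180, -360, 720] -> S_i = 45*-2^i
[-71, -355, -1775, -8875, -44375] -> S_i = -71*5^i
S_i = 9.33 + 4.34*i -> [9.33, 13.67, 18.01, 22.35, 26.69]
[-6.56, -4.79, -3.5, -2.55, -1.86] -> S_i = -6.56*0.73^i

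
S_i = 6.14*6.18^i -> [6.14, 37.95, 234.5, 1449.22, 8956.17]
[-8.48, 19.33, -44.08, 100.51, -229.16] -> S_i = -8.48*(-2.28)^i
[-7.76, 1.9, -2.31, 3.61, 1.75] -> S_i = Random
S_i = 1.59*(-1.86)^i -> [1.59, -2.96, 5.5, -10.23, 19.03]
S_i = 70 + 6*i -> [70, 76, 82, 88, 94]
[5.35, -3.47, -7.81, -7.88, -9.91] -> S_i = Random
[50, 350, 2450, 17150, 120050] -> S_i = 50*7^i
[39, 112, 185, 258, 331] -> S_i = 39 + 73*i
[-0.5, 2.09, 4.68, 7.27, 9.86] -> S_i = -0.50 + 2.59*i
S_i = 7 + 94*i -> [7, 101, 195, 289, 383]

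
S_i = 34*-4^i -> [34, -136, 544, -2176, 8704]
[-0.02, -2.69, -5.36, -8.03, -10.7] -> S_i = -0.02 + -2.67*i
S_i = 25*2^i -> [25, 50, 100, 200, 400]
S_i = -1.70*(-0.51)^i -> [-1.7, 0.87, -0.44, 0.23, -0.12]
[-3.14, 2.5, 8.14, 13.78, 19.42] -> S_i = -3.14 + 5.64*i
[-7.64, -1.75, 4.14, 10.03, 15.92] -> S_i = -7.64 + 5.89*i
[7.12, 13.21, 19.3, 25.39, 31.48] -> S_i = 7.12 + 6.09*i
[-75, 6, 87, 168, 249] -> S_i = -75 + 81*i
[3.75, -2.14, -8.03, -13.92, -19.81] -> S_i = 3.75 + -5.89*i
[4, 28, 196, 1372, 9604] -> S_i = 4*7^i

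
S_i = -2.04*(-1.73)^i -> [-2.04, 3.53, -6.11, 10.56, -18.27]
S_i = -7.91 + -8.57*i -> [-7.91, -16.48, -25.05, -33.62, -42.19]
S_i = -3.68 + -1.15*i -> [-3.68, -4.83, -5.98, -7.13, -8.28]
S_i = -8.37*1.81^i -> [-8.37, -15.15, -27.42, -49.63, -89.83]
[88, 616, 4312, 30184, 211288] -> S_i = 88*7^i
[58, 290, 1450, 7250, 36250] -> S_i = 58*5^i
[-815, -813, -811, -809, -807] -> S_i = -815 + 2*i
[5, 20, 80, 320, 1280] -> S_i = 5*4^i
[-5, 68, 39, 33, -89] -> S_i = Random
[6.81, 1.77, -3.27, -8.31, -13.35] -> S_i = 6.81 + -5.04*i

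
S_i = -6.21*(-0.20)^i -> [-6.21, 1.24, -0.25, 0.05, -0.01]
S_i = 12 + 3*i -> [12, 15, 18, 21, 24]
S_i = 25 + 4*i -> [25, 29, 33, 37, 41]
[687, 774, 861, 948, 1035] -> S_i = 687 + 87*i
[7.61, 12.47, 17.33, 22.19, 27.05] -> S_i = 7.61 + 4.86*i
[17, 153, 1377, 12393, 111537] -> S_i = 17*9^i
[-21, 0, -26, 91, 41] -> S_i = Random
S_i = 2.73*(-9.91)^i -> [2.73, -27.05, 268.11, -2656.95, 26330.39]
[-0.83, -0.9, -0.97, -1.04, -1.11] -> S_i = -0.83 + -0.07*i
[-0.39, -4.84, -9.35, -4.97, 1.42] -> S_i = Random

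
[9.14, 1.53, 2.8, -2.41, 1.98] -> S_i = Random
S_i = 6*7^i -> [6, 42, 294, 2058, 14406]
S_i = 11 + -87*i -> [11, -76, -163, -250, -337]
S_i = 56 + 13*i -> [56, 69, 82, 95, 108]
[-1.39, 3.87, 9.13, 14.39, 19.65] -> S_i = -1.39 + 5.26*i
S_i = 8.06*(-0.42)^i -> [8.06, -3.39, 1.42, -0.6, 0.25]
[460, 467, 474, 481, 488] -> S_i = 460 + 7*i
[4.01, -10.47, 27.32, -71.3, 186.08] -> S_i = 4.01*(-2.61)^i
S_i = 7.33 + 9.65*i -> [7.33, 16.98, 26.63, 36.28, 45.93]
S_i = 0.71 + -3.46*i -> [0.71, -2.75, -6.21, -9.67, -13.13]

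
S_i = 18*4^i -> [18, 72, 288, 1152, 4608]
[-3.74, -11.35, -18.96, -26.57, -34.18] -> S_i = -3.74 + -7.61*i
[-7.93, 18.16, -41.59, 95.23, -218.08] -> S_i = -7.93*(-2.29)^i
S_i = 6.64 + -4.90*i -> [6.64, 1.74, -3.16, -8.06, -12.96]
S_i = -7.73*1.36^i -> [-7.73, -10.51, -14.3, -19.44, -26.44]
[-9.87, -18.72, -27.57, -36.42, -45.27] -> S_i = -9.87 + -8.85*i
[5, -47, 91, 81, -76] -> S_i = Random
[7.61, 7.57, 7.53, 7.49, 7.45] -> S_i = 7.61 + -0.04*i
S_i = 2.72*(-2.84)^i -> [2.72, -7.72, 21.94, -62.31, 176.95]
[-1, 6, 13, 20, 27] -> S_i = -1 + 7*i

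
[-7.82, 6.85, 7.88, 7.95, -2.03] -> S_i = Random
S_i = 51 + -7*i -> [51, 44, 37, 30, 23]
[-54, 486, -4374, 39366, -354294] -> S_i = -54*-9^i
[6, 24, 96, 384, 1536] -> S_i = 6*4^i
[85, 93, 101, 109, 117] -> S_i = 85 + 8*i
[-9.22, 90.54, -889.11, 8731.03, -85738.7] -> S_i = -9.22*(-9.82)^i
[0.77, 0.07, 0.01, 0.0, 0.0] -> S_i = 0.77*0.09^i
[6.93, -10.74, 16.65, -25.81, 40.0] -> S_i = 6.93*(-1.55)^i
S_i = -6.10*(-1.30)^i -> [-6.1, 7.93, -10.31, 13.4, -17.42]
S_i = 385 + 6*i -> [385, 391, 397, 403, 409]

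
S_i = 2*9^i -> [2, 18, 162, 1458, 13122]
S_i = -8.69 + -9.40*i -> [-8.69, -18.09, -27.49, -36.89, -46.29]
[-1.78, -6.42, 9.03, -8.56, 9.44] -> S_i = Random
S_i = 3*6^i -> [3, 18, 108, 648, 3888]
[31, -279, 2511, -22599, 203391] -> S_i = 31*-9^i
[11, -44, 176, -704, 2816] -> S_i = 11*-4^i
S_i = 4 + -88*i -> [4, -84, -172, -260, -348]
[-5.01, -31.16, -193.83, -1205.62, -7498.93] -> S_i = -5.01*6.22^i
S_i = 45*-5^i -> [45, -225, 1125, -5625, 28125]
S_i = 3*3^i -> [3, 9, 27, 81, 243]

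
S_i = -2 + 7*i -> [-2, 5, 12, 19, 26]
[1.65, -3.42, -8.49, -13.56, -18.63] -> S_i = 1.65 + -5.07*i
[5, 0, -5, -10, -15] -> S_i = 5 + -5*i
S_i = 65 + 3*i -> [65, 68, 71, 74, 77]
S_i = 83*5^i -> [83, 415, 2075, 10375, 51875]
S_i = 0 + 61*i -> [0, 61, 122, 183, 244]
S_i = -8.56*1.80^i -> [-8.56, -15.41, -27.73, -49.92, -89.86]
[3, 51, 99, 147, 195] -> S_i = 3 + 48*i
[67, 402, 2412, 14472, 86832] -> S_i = 67*6^i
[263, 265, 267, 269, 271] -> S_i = 263 + 2*i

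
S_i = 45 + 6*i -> [45, 51, 57, 63, 69]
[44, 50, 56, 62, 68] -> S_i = 44 + 6*i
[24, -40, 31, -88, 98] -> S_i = Random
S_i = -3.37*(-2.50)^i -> [-3.37, 8.43, -21.06, 52.66, -131.64]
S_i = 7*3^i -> [7, 21, 63, 189, 567]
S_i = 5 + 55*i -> [5, 60, 115, 170, 225]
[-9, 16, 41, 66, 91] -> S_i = -9 + 25*i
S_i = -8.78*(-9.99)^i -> [-8.78, 87.71, -876.24, 8753.69, -87449.33]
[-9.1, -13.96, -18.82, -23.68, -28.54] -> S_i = -9.10 + -4.86*i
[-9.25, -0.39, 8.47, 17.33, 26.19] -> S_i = -9.25 + 8.86*i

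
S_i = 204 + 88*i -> [204, 292, 380, 468, 556]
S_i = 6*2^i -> [6, 12, 24, 48, 96]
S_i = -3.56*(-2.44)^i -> [-3.56, 8.69, -21.19, 51.72, -126.19]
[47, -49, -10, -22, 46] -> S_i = Random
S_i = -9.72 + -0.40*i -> [-9.72, -10.12, -10.52, -10.92, -11.32]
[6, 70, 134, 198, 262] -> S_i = 6 + 64*i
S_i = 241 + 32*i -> [241, 273, 305, 337, 369]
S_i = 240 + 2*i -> [240, 242, 244, 246, 248]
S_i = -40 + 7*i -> [-40, -33, -26, -19, -12]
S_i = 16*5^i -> [16, 80, 400, 2000, 10000]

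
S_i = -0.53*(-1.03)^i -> [-0.53, 0.55, -0.56, 0.58, -0.6]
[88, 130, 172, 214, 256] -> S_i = 88 + 42*i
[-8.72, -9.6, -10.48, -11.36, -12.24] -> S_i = -8.72 + -0.88*i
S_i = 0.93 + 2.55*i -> [0.93, 3.48, 6.03, 8.58, 11.13]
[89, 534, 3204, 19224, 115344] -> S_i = 89*6^i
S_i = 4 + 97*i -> [4, 101, 198, 295, 392]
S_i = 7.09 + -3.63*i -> [7.09, 3.46, -0.17, -3.8, -7.43]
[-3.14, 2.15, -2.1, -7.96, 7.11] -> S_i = Random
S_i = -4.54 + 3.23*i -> [-4.54, -1.31, 1.92, 5.15, 8.38]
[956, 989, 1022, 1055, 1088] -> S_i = 956 + 33*i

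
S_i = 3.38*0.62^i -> [3.38, 2.1, 1.3, 0.81, 0.5]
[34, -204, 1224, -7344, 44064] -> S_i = 34*-6^i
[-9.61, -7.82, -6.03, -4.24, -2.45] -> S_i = -9.61 + 1.79*i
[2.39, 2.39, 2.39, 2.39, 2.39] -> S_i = 2.39 + 0.00*i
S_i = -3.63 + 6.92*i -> [-3.63, 3.29, 10.21, 17.13, 24.05]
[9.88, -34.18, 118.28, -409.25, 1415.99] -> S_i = 9.88*(-3.46)^i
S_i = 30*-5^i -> [30, -150, 750, -3750, 18750]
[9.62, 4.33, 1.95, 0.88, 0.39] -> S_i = 9.62*0.45^i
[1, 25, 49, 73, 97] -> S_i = 1 + 24*i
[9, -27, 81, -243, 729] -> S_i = 9*-3^i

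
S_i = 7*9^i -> [7, 63, 567, 5103, 45927]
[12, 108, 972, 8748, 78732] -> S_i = 12*9^i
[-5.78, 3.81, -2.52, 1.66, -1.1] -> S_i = -5.78*(-0.66)^i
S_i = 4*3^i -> [4, 12, 36, 108, 324]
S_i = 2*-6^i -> [2, -12, 72, -432, 2592]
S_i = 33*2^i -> [33, 66, 132, 264, 528]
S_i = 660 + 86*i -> [660, 746, 832, 918, 1004]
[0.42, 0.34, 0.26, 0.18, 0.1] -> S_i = 0.42 + -0.08*i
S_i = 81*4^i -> [81, 324, 1296, 5184, 20736]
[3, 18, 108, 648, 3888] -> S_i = 3*6^i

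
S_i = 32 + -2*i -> [32, 30, 28, 26, 24]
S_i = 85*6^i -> [85, 510, 3060, 18360, 110160]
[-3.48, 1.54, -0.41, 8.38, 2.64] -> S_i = Random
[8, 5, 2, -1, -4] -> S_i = 8 + -3*i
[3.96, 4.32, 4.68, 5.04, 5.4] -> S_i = 3.96 + 0.36*i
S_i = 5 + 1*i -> [5, 6, 7, 8, 9]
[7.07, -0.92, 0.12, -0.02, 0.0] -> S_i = 7.07*(-0.13)^i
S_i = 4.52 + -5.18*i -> [4.52, -0.66, -5.84, -11.02, -16.2]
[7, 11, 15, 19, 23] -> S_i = 7 + 4*i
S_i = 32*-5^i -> [32, -160, 800, -4000, 20000]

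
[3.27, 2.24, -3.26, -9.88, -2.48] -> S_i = Random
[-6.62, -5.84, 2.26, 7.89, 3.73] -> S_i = Random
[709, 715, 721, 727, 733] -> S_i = 709 + 6*i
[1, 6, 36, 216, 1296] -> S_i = 1*6^i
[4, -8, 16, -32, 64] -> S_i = 4*-2^i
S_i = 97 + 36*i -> [97, 133, 169, 205, 241]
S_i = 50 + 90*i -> [50, 140, 230, 320, 410]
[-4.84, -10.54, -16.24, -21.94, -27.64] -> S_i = -4.84 + -5.70*i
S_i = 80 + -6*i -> [80, 74, 68, 62, 56]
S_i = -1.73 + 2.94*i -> [-1.73, 1.21, 4.15, 7.09, 10.03]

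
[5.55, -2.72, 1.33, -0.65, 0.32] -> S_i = 5.55*(-0.49)^i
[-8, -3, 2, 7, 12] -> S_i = -8 + 5*i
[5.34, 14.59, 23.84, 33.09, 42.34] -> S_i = 5.34 + 9.25*i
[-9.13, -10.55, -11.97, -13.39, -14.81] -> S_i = -9.13 + -1.42*i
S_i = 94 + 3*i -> [94, 97, 100, 103, 106]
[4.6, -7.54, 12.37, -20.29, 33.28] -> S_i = 4.60*(-1.64)^i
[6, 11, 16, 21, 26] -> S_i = 6 + 5*i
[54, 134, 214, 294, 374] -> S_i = 54 + 80*i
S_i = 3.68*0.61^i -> [3.68, 2.24, 1.37, 0.84, 0.51]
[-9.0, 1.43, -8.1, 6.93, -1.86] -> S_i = Random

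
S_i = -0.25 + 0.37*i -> [-0.25, 0.12, 0.49, 0.86, 1.23]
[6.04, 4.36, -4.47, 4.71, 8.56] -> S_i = Random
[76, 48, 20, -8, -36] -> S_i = 76 + -28*i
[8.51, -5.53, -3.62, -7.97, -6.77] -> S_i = Random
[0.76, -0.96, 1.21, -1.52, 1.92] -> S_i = 0.76*(-1.26)^i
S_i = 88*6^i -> [88, 528, 3168, 19008, 114048]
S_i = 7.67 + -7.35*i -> [7.67, 0.32, -7.03, -14.38, -21.73]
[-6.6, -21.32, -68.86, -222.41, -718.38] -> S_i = -6.60*3.23^i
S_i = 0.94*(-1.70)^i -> [0.94, -1.6, 2.72, -4.62, 7.85]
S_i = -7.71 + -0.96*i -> [-7.71, -8.67, -9.63, -10.59, -11.55]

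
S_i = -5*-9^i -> [-5, 45, -405, 3645, -32805]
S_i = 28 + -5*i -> [28, 23, 18, 13, 8]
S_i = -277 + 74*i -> [-277, -203, -129, -55, 19]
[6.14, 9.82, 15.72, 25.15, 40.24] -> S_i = 6.14*1.60^i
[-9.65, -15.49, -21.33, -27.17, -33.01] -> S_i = -9.65 + -5.84*i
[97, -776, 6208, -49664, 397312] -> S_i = 97*-8^i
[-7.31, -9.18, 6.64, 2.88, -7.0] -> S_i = Random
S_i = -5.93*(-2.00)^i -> [-5.93, 11.86, -23.72, 47.44, -94.88]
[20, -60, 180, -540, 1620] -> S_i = 20*-3^i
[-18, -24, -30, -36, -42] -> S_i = -18 + -6*i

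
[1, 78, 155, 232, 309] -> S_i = 1 + 77*i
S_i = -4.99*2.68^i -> [-4.99, -13.37, -35.84, -96.05, -257.42]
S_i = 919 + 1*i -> [919, 920, 921, 922, 923]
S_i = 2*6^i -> [2, 12, 72, 432, 2592]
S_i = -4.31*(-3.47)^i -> [-4.31, 14.96, -51.9, 180.08, -624.88]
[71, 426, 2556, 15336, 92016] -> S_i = 71*6^i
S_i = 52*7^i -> [52, 364, 2548, 17836, 124852]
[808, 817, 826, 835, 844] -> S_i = 808 + 9*i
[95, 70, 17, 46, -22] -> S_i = Random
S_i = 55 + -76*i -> [55, -21, -97, -173, -249]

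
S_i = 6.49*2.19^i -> [6.49, 14.21, 31.13, 68.17, 149.29]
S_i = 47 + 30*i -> [47, 77, 107, 137, 167]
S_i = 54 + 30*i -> [54, 84, 114, 144, 174]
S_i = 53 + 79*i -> [53, 132, 211, 290, 369]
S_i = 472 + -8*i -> [472, 464, 456, 448, 440]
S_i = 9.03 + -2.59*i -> [9.03, 6.44, 3.85, 1.26, -1.33]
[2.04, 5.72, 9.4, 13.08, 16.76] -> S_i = 2.04 + 3.68*i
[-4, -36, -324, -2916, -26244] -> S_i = -4*9^i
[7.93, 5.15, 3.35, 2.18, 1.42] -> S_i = 7.93*0.65^i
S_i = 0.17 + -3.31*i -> [0.17, -3.14, -6.45, -9.76, -13.07]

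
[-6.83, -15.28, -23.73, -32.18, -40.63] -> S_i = -6.83 + -8.45*i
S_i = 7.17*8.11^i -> [7.17, 58.15, 471.59, 3824.56, 31017.2]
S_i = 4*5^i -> [4, 20, 100, 500, 2500]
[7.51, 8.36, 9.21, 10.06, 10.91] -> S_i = 7.51 + 0.85*i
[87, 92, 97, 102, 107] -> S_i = 87 + 5*i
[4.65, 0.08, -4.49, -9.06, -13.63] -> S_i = 4.65 + -4.57*i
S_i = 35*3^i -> [35, 105, 315, 945, 2835]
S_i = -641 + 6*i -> [-641, -635, -629, -623, -617]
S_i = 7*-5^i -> [7, -35, 175, -875, 4375]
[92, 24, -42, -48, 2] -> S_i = Random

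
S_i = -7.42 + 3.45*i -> [-7.42, -3.97, -0.52, 2.93, 6.38]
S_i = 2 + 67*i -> [2, 69, 136, 203, 270]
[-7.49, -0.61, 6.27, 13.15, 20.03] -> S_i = -7.49 + 6.88*i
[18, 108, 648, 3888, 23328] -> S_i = 18*6^i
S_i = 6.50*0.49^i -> [6.5, 3.18, 1.56, 0.76, 0.37]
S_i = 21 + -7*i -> [21, 14, 7, 0, -7]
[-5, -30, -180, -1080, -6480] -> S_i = -5*6^i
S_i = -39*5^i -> [-39, -195, -975, -4875, -24375]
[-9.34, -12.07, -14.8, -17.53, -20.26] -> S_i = -9.34 + -2.73*i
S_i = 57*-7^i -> [57, -399, 2793, -19551, 136857]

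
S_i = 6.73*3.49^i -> [6.73, 23.49, 81.97, 286.08, 998.43]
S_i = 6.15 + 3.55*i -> [6.15, 9.7, 13.25, 16.8, 20.35]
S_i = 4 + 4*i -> [4, 8, 12, 16, 20]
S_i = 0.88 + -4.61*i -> [0.88, -3.73, -8.34, -12.95, -17.56]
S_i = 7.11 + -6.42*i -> [7.11, 0.69, -5.73, -12.15, -18.57]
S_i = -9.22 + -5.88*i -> [-9.22, -15.1, -20.98, -26.86, -32.74]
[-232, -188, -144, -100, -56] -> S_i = -232 + 44*i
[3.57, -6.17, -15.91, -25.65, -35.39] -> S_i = 3.57 + -9.74*i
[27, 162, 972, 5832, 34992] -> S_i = 27*6^i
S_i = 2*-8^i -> [2, -16, 128, -1024, 8192]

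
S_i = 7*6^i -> [7, 42, 252, 1512, 9072]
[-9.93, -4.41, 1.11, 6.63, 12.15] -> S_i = -9.93 + 5.52*i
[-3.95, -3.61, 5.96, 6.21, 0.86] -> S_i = Random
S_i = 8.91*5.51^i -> [8.91, 49.09, 270.51, 1490.5, 8212.66]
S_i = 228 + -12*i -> [228, 216, 204, 192, 180]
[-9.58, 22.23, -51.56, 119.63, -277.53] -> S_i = -9.58*(-2.32)^i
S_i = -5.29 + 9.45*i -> [-5.29, 4.16, 13.61, 23.06, 32.51]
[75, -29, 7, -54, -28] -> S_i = Random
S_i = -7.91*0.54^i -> [-7.91, -4.27, -2.31, -1.25, -0.67]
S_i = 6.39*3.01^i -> [6.39, 19.23, 57.89, 174.26, 524.53]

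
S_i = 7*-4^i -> [7, -28, 112, -448, 1792]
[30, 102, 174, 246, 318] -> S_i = 30 + 72*i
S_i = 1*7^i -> [1, 7, 49, 343, 2401]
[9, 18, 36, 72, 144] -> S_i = 9*2^i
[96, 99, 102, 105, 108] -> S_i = 96 + 3*i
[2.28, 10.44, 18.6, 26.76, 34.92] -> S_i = 2.28 + 8.16*i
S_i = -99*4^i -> [-99, -396, -1584, -6336, -25344]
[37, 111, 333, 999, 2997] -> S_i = 37*3^i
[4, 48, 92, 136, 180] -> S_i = 4 + 44*i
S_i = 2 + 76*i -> [2, 78, 154, 230, 306]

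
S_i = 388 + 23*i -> [388, 411, 434, 457, 480]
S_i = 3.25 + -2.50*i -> [3.25, 0.75, -1.75, -4.25, -6.75]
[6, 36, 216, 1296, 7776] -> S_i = 6*6^i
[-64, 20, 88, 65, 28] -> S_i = Random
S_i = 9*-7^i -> [9, -63, 441, -3087, 21609]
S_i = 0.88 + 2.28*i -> [0.88, 3.16, 5.44, 7.72, 10.0]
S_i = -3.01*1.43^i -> [-3.01, -4.3, -6.16, -8.8, -12.59]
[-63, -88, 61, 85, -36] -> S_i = Random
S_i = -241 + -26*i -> [-241, -267, -293, -319, -345]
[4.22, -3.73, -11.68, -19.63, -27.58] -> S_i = 4.22 + -7.95*i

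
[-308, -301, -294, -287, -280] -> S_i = -308 + 7*i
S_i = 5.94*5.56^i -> [5.94, 33.03, 183.63, 1020.96, 5676.56]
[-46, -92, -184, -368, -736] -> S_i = -46*2^i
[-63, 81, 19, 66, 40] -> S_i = Random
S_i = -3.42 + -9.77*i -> [-3.42, -13.19, -22.96, -32.73, -42.5]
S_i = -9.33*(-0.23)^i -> [-9.33, 2.15, -0.49, 0.11, -0.03]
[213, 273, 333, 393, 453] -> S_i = 213 + 60*i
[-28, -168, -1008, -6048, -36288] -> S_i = -28*6^i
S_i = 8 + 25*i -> [8, 33, 58, 83, 108]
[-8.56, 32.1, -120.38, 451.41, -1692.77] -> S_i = -8.56*(-3.75)^i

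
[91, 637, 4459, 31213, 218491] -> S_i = 91*7^i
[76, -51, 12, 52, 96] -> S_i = Random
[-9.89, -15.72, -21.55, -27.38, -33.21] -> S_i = -9.89 + -5.83*i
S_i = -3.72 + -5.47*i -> [-3.72, -9.19, -14.66, -20.13, -25.6]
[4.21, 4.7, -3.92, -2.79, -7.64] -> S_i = Random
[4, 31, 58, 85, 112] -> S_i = 4 + 27*i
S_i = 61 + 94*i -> [61, 155, 249, 343, 437]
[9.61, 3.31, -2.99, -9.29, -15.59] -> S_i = 9.61 + -6.30*i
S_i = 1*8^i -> [1, 8, 64, 512, 4096]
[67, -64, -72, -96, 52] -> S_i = Random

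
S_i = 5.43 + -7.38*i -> [5.43, -1.95, -9.33, -16.71, -24.09]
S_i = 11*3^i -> [11, 33, 99, 297, 891]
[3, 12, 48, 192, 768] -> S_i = 3*4^i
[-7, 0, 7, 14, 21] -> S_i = -7 + 7*i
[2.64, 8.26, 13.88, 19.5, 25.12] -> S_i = 2.64 + 5.62*i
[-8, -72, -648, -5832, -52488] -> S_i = -8*9^i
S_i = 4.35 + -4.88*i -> [4.35, -0.53, -5.41, -10.29, -15.17]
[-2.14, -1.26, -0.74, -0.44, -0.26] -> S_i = -2.14*0.59^i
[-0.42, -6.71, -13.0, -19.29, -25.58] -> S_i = -0.42 + -6.29*i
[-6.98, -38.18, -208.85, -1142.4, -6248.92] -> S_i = -6.98*5.47^i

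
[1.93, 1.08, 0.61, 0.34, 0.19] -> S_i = 1.93*0.56^i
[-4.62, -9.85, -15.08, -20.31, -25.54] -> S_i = -4.62 + -5.23*i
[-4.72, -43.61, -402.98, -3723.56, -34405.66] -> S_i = -4.72*9.24^i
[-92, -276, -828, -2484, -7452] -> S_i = -92*3^i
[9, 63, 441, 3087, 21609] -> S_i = 9*7^i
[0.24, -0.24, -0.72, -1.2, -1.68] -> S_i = 0.24 + -0.48*i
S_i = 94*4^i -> [94, 376, 1504, 6016, 24064]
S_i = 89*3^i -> [89, 267, 801, 2403, 7209]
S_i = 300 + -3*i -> [300, 297, 294, 291, 288]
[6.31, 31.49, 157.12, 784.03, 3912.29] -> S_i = 6.31*4.99^i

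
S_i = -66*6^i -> [-66, -396, -2376, -14256, -85536]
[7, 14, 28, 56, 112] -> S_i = 7*2^i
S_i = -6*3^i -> [-6, -18, -54, -162, -486]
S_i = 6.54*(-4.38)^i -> [6.54, -28.65, 125.47, -549.54, 2406.99]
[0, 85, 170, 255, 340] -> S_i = 0 + 85*i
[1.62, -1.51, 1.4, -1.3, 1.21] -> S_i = 1.62*(-0.93)^i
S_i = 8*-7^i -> [8, -56, 392, -2744, 19208]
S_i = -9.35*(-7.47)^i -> [-9.35, 69.84, -521.74, 3897.39, -29113.47]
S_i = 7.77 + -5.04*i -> [7.77, 2.73, -2.31, -7.35, -12.39]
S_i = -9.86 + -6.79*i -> [-9.86, -16.65, -23.44, -30.23, -37.02]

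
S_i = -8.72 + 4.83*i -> [-8.72, -3.89, 0.94, 5.77, 10.6]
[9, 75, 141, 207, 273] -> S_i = 9 + 66*i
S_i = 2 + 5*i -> [2, 7, 12, 17, 22]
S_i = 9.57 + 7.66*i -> [9.57, 17.23, 24.89, 32.55, 40.21]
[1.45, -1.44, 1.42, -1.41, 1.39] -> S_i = 1.45*(-0.99)^i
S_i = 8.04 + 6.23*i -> [8.04, 14.27, 20.5, 26.73, 32.96]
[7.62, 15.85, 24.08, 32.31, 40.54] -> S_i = 7.62 + 8.23*i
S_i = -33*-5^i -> [-33, 165, -825, 4125, -20625]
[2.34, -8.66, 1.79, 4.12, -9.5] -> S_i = Random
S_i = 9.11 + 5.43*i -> [9.11, 14.54, 19.97, 25.4, 30.83]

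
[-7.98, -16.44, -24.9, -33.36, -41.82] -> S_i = -7.98 + -8.46*i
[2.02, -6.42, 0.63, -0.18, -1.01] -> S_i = Random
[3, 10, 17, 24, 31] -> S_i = 3 + 7*i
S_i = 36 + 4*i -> [36, 40, 44, 48, 52]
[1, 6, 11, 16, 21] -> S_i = 1 + 5*i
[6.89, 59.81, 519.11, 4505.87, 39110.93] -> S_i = 6.89*8.68^i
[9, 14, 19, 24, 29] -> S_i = 9 + 5*i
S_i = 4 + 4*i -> [4, 8, 12, 16, 20]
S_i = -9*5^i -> [-9, -45, -225, -1125, -5625]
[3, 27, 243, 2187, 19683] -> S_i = 3*9^i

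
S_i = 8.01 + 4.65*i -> [8.01, 12.66, 17.31, 21.96, 26.61]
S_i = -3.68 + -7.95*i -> [-3.68, -11.63, -19.58, -27.53, -35.48]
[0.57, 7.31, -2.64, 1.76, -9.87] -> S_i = Random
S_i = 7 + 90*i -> [7, 97, 187, 277, 367]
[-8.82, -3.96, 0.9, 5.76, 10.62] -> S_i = -8.82 + 4.86*i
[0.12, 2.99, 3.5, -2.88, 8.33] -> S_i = Random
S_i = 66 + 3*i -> [66, 69, 72, 75, 78]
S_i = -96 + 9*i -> [-96, -87, -78, -69, -60]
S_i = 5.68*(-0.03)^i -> [5.68, -0.17, 0.01, -0.0, 0.0]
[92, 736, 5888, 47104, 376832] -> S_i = 92*8^i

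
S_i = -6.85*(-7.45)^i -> [-6.85, 51.03, -380.19, 2832.43, -21101.61]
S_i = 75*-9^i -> [75, -675, 6075, -54675, 492075]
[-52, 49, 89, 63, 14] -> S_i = Random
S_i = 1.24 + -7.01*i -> [1.24, -5.77, -12.78, -19.79, -26.8]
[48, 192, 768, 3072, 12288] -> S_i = 48*4^i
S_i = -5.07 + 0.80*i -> [-5.07, -4.27, -3.47, -2.67, -1.87]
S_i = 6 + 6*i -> [6, 12, 18, 24, 30]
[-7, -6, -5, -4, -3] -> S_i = -7 + 1*i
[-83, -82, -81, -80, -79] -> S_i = -83 + 1*i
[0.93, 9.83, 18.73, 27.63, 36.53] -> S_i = 0.93 + 8.90*i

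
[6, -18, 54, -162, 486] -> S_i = 6*-3^i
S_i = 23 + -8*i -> [23, 15, 7, -1, -9]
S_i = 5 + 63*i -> [5, 68, 131, 194, 257]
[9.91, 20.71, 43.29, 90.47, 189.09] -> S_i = 9.91*2.09^i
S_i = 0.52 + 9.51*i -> [0.52, 10.03, 19.54, 29.05, 38.56]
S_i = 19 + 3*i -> [19, 22, 25, 28, 31]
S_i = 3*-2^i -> [3, -6, 12, -24, 48]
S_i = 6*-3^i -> [6, -18, 54, -162, 486]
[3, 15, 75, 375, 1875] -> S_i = 3*5^i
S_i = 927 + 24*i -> [927, 951, 975, 999, 1023]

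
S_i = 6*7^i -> [6, 42, 294, 2058, 14406]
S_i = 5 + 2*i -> [5, 7, 9, 11, 13]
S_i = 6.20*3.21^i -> [6.2, 19.9, 63.89, 205.07, 658.28]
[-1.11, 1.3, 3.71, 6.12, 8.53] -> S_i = -1.11 + 2.41*i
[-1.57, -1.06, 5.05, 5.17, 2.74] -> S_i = Random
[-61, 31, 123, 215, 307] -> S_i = -61 + 92*i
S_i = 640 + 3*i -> [640, 643, 646, 649, 652]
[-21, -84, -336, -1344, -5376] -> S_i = -21*4^i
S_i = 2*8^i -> [2, 16, 128, 1024, 8192]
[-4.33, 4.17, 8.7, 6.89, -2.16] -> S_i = Random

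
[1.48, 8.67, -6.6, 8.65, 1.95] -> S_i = Random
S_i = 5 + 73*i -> [5, 78, 151, 224, 297]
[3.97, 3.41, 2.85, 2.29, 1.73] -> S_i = 3.97 + -0.56*i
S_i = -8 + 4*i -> [-8, -4, 0, 4, 8]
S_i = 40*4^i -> [40, 160, 640, 2560, 10240]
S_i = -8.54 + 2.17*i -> [-8.54, -6.37, -4.2, -2.03, 0.14]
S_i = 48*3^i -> [48, 144, 432, 1296, 3888]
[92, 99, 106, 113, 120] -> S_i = 92 + 7*i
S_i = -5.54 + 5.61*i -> [-5.54, 0.07, 5.68, 11.29, 16.9]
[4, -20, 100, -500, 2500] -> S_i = 4*-5^i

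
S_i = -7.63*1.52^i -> [-7.63, -11.6, -17.63, -26.8, -40.73]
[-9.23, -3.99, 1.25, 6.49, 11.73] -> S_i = -9.23 + 5.24*i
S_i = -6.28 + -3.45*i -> [-6.28, -9.73, -13.18, -16.63, -20.08]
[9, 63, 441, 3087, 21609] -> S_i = 9*7^i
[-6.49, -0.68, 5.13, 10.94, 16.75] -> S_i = -6.49 + 5.81*i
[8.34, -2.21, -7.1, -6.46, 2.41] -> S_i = Random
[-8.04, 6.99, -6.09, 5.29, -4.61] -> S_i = -8.04*(-0.87)^i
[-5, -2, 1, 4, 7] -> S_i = -5 + 3*i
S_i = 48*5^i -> [48, 240, 1200, 6000, 30000]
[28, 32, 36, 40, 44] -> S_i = 28 + 4*i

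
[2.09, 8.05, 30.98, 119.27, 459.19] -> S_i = 2.09*3.85^i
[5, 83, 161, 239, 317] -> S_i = 5 + 78*i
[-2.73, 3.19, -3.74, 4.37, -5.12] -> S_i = -2.73*(-1.17)^i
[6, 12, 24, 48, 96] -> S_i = 6*2^i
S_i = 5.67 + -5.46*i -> [5.67, 0.21, -5.25, -10.71, -16.17]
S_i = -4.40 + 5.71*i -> [-4.4, 1.31, 7.02, 12.73, 18.44]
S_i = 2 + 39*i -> [2, 41, 80, 119, 158]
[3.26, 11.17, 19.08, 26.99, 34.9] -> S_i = 3.26 + 7.91*i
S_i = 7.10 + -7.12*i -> [7.1, -0.02, -7.14, -14.26, -21.38]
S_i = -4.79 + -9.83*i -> [-4.79, -14.62, -24.45, -34.28, -44.11]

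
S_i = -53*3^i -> [-53, -159, -477, -1431, -4293]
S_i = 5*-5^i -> [5, -25, 125, -625, 3125]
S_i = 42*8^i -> [42, 336, 2688, 21504, 172032]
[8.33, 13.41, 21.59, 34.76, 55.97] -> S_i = 8.33*1.61^i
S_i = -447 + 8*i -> [-447, -439, -431, -423, -415]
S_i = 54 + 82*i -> [54, 136, 218, 300, 382]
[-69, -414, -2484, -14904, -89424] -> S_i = -69*6^i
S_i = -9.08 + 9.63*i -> [-9.08, 0.55, 10.18, 19.81, 29.44]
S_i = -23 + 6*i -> [-23, -17, -11, -5, 1]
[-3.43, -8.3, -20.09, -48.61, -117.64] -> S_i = -3.43*2.42^i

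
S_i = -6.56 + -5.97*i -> [-6.56, -12.53, -18.5, -24.47, -30.44]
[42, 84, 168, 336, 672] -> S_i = 42*2^i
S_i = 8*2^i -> [8, 16, 32, 64, 128]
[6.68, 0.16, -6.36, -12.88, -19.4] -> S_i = 6.68 + -6.52*i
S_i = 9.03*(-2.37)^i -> [9.03, -21.4, 50.72, -120.21, 284.89]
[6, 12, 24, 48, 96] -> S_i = 6*2^i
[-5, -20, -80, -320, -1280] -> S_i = -5*4^i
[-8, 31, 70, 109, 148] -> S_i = -8 + 39*i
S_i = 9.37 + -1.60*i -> [9.37, 7.77, 6.17, 4.57, 2.97]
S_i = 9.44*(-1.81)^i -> [9.44, -17.09, 30.93, -55.98, 101.32]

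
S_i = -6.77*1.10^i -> [-6.77, -7.45, -8.19, -9.01, -9.91]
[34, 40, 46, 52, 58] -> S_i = 34 + 6*i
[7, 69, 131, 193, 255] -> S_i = 7 + 62*i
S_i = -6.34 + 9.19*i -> [-6.34, 2.85, 12.04, 21.23, 30.42]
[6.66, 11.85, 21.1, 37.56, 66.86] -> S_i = 6.66*1.78^i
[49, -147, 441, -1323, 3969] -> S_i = 49*-3^i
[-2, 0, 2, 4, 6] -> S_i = -2 + 2*i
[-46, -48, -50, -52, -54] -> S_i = -46 + -2*i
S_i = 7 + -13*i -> [7, -6, -19, -32, -45]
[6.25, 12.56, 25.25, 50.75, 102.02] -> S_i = 6.25*2.01^i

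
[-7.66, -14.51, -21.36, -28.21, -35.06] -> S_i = -7.66 + -6.85*i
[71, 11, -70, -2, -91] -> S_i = Random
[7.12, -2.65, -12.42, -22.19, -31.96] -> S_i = 7.12 + -9.77*i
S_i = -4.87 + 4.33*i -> [-4.87, -0.54, 3.79, 8.12, 12.45]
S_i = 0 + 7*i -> [0, 7, 14, 21, 28]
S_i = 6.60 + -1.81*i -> [6.6, 4.79, 2.98, 1.17, -0.64]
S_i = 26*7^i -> [26, 182, 1274, 8918, 62426]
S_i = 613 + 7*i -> [613, 620, 627, 634, 641]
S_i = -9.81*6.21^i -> [-9.81, -60.92, -378.31, -2349.33, -14589.33]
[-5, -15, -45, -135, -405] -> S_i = -5*3^i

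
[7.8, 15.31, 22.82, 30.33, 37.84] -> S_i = 7.80 + 7.51*i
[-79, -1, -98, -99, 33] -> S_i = Random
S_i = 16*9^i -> [16, 144, 1296, 11664, 104976]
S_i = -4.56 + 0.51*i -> [-4.56, -4.05, -3.54, -3.03, -2.52]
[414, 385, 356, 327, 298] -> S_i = 414 + -29*i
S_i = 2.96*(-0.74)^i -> [2.96, -2.19, 1.62, -1.2, 0.89]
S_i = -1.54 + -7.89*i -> [-1.54, -9.43, -17.32, -25.21, -33.1]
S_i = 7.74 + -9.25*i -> [7.74, -1.51, -10.76, -20.01, -29.26]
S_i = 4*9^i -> [4, 36, 324, 2916, 26244]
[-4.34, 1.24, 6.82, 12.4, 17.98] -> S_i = -4.34 + 5.58*i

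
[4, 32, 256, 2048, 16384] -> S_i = 4*8^i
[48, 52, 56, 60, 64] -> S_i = 48 + 4*i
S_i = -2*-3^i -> [-2, 6, -18, 54, -162]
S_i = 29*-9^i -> [29, -261, 2349, -21141, 190269]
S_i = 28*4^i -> [28, 112, 448, 1792, 7168]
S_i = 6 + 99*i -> [6, 105, 204, 303, 402]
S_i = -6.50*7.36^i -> [-6.5, -47.84, -352.1, -2591.47, -19073.25]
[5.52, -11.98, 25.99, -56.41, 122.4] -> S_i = 5.52*(-2.17)^i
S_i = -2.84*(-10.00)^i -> [-2.84, 28.4, -284.0, 2840.0, -28400.0]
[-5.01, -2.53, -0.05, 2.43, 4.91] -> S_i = -5.01 + 2.48*i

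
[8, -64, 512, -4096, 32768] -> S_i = 8*-8^i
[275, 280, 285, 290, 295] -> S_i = 275 + 5*i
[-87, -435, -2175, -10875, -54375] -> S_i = -87*5^i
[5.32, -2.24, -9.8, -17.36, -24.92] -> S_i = 5.32 + -7.56*i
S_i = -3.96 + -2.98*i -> [-3.96, -6.94, -9.92, -12.9, -15.88]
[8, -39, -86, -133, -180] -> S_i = 8 + -47*i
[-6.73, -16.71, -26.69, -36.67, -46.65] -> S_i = -6.73 + -9.98*i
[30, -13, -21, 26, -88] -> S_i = Random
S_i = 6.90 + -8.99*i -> [6.9, -2.09, -11.08, -20.07, -29.06]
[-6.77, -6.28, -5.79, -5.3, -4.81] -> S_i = -6.77 + 0.49*i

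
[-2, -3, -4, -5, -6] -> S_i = -2 + -1*i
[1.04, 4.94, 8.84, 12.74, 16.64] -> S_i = 1.04 + 3.90*i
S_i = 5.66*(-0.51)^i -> [5.66, -2.89, 1.47, -0.75, 0.38]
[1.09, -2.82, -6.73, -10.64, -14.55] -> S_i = 1.09 + -3.91*i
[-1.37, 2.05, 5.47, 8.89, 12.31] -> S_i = -1.37 + 3.42*i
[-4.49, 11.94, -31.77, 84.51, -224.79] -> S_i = -4.49*(-2.66)^i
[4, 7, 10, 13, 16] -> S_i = 4 + 3*i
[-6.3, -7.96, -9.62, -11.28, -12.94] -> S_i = -6.30 + -1.66*i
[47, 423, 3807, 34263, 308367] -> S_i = 47*9^i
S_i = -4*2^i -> [-4, -8, -16, -32, -64]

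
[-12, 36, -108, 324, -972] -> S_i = -12*-3^i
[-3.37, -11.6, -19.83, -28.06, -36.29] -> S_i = -3.37 + -8.23*i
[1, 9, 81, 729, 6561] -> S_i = 1*9^i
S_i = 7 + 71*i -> [7, 78, 149, 220, 291]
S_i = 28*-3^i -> [28, -84, 252, -756, 2268]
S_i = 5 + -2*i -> [5, 3, 1, -1, -3]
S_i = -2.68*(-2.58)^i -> [-2.68, 6.91, -17.84, 46.03, -118.74]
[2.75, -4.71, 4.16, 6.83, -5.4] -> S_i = Random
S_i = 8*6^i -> [8, 48, 288, 1728, 10368]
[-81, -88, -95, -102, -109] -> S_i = -81 + -7*i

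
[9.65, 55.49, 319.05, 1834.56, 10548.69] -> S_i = 9.65*5.75^i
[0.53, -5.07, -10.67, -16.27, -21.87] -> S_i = 0.53 + -5.60*i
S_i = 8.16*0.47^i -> [8.16, 3.84, 1.8, 0.85, 0.4]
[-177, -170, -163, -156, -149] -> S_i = -177 + 7*i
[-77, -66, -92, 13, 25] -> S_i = Random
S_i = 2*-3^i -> [2, -6, 18, -54, 162]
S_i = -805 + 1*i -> [-805, -804, -803, -802, -801]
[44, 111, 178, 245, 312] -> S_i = 44 + 67*i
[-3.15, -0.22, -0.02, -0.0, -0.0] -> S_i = -3.15*0.07^i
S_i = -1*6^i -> [-1, -6, -36, -216, -1296]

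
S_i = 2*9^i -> [2, 18, 162, 1458, 13122]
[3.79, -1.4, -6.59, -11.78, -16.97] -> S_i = 3.79 + -5.19*i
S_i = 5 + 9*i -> [5, 14, 23, 32, 41]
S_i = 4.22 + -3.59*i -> [4.22, 0.63, -2.96, -6.55, -10.14]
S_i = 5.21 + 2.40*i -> [5.21, 7.61, 10.01, 12.41, 14.81]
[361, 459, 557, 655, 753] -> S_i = 361 + 98*i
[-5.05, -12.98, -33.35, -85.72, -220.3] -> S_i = -5.05*2.57^i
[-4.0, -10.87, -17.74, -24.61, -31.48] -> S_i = -4.00 + -6.87*i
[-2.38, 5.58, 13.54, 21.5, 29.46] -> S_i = -2.38 + 7.96*i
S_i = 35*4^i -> [35, 140, 560, 2240, 8960]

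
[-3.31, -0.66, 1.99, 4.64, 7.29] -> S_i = -3.31 + 2.65*i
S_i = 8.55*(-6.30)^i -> [8.55, -53.86, 339.35, -2137.9, 13468.78]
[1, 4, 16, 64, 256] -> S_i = 1*4^i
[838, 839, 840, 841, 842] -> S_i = 838 + 1*i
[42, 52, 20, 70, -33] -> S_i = Random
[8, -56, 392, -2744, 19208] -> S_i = 8*-7^i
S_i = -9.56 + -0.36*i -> [-9.56, -9.92, -10.28, -10.64, -11.0]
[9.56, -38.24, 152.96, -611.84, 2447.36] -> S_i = 9.56*(-4.00)^i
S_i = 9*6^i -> [9, 54, 324, 1944, 11664]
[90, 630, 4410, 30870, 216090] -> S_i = 90*7^i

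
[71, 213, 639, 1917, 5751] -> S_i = 71*3^i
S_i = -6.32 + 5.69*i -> [-6.32, -0.63, 5.06, 10.75, 16.44]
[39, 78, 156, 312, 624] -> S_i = 39*2^i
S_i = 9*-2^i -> [9, -18, 36, -72, 144]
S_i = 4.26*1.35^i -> [4.26, 5.75, 7.76, 10.48, 14.15]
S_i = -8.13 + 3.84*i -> [-8.13, -4.29, -0.45, 3.39, 7.23]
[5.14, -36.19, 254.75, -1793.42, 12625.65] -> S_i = 5.14*(-7.04)^i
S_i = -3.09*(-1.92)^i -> [-3.09, 5.93, -11.39, 21.87, -41.99]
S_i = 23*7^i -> [23, 161, 1127, 7889, 55223]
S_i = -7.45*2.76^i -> [-7.45, -20.56, -56.75, -156.63, -432.31]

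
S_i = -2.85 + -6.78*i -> [-2.85, -9.63, -16.41, -23.19, -29.97]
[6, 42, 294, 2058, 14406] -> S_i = 6*7^i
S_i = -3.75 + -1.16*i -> [-3.75, -4.91, -6.07, -7.23, -8.39]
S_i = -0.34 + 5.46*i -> [-0.34, 5.12, 10.58, 16.04, 21.5]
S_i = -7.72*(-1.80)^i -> [-7.72, 13.9, -25.01, 45.02, -81.04]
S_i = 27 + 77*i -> [27, 104, 181, 258, 335]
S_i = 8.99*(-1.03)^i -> [8.99, -9.26, 9.54, -9.82, 10.12]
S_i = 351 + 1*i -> [351, 352, 353, 354, 355]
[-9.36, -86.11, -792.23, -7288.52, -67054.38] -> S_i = -9.36*9.20^i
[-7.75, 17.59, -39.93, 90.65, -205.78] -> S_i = -7.75*(-2.27)^i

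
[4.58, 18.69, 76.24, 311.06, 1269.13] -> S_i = 4.58*4.08^i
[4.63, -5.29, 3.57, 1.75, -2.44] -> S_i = Random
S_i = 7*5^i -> [7, 35, 175, 875, 4375]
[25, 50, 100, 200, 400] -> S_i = 25*2^i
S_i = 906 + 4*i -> [906, 910, 914, 918, 922]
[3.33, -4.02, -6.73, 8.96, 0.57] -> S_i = Random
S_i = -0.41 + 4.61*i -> [-0.41, 4.2, 8.81, 13.42, 18.03]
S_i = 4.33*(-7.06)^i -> [4.33, -30.57, 215.82, -1523.71, 10757.38]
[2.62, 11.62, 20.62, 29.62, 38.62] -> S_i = 2.62 + 9.00*i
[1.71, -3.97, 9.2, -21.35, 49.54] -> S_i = 1.71*(-2.32)^i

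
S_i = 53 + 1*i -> [53, 54, 55, 56, 57]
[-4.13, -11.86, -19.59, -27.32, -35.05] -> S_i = -4.13 + -7.73*i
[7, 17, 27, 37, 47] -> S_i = 7 + 10*i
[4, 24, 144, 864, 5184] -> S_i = 4*6^i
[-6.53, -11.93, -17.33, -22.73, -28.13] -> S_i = -6.53 + -5.40*i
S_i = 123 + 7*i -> [123, 130, 137, 144, 151]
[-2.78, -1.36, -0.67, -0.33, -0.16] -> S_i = -2.78*0.49^i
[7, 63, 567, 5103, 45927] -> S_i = 7*9^i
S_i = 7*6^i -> [7, 42, 252, 1512, 9072]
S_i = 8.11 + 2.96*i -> [8.11, 11.07, 14.03, 16.99, 19.95]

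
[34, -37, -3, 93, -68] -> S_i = Random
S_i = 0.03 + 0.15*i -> [0.03, 0.18, 0.33, 0.48, 0.63]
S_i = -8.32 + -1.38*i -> [-8.32, -9.7, -11.08, -12.46, -13.84]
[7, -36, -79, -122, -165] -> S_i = 7 + -43*i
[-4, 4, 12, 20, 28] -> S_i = -4 + 8*i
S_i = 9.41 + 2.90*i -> [9.41, 12.31, 15.21, 18.11, 21.01]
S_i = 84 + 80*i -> [84, 164, 244, 324, 404]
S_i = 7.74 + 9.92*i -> [7.74, 17.66, 27.58, 37.5, 47.42]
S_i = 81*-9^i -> [81, -729, 6561, -59049, 531441]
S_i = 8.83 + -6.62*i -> [8.83, 2.21, -4.41, -11.03, -17.65]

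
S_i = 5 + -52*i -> [5, -47, -99, -151, -203]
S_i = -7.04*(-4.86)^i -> [-7.04, 34.21, -166.28, 808.13, -3927.51]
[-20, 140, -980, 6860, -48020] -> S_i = -20*-7^i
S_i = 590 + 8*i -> [590, 598, 606, 614, 622]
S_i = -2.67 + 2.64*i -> [-2.67, -0.03, 2.61, 5.25, 7.89]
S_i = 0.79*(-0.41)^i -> [0.79, -0.32, 0.13, -0.05, 0.02]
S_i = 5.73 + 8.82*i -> [5.73, 14.55, 23.37, 32.19, 41.01]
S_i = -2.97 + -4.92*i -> [-2.97, -7.89, -12.81, -17.73, -22.65]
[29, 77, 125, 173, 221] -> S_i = 29 + 48*i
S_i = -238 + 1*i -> [-238, -237, -236, -235, -234]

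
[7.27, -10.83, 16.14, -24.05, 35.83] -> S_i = 7.27*(-1.49)^i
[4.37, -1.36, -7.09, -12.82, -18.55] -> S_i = 4.37 + -5.73*i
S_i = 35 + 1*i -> [35, 36, 37, 38, 39]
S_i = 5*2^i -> [5, 10, 20, 40, 80]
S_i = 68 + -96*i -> [68, -28, -124, -220, -316]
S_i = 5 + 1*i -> [5, 6, 7, 8, 9]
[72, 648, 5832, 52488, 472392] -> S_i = 72*9^i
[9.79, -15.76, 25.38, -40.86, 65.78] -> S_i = 9.79*(-1.61)^i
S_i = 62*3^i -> [62, 186, 558, 1674, 5022]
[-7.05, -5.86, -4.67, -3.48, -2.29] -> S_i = -7.05 + 1.19*i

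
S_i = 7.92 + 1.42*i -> [7.92, 9.34, 10.76, 12.18, 13.6]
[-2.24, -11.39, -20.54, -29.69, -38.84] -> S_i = -2.24 + -9.15*i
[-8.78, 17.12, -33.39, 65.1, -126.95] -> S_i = -8.78*(-1.95)^i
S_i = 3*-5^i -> [3, -15, 75, -375, 1875]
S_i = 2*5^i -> [2, 10, 50, 250, 1250]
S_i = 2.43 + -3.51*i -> [2.43, -1.08, -4.59, -8.1, -11.61]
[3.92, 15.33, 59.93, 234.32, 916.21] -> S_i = 3.92*3.91^i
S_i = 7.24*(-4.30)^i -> [7.24, -31.13, 133.87, -575.63, 2475.21]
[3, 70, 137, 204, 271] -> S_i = 3 + 67*i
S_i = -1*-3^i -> [-1, 3, -9, 27, -81]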